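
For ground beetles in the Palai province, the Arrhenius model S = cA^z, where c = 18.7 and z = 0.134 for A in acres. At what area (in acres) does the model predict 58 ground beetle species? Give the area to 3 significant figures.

58 = 18.7 × A^0.134  ⇒  A^0.134 = 58/18.7 = 3.102
ln A = ln(3.102) / 0.134 = 1.1319 / 0.134 = 8.4472
A = e^8.4472 ≈ 4662 acres

4660 acres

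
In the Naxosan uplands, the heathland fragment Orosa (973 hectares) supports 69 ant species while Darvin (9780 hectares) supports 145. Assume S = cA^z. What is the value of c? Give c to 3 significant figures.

7.54

z = ln(S₂/S₁) / ln(A₂/A₁) = ln(145/69) / ln(9780/973) = 0.7426 / 2.3077 = 0.3218
c = S₁ / A₁^z = 69 / 973^0.3218 = 69 / 9.153 = 7.538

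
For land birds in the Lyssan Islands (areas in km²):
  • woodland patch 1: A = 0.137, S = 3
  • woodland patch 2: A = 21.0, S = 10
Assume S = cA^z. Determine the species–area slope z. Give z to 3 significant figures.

0.239

Taking logs: ln S = ln c + z ln A, so z = (ln S₂ − ln S₁)/(ln A₂ − ln A₁).
z = ln(10/3) / ln(21/0.137) = ln(3.333) / ln(153.3) = 1.2040 / 5.0323 = 0.2392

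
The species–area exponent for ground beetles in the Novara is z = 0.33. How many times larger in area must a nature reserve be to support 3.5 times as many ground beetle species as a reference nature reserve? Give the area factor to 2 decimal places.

44.53

(A₂/A₁)^0.33 = 3.5, so A₂/A₁ = 3.5^(1/0.33) = 3.5^3.03
ln(A₂/A₁) = ln 3.5 / 0.33 = 1.2528 / 0.33 = 3.7963
A₂/A₁ = e^3.7963 ≈ 44.53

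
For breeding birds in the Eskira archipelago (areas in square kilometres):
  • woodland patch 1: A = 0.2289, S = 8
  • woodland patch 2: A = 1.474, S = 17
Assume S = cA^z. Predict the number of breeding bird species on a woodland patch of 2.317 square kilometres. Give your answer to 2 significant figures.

20

z = ln(17/8) / ln(1.474/0.2289) = 0.7538 / 1.8624 = 0.4047
c = 8 / 0.2289^0.4047 = 8 / 0.5506 = 14.53
S₃ = 14.53 × 2.317^0.4047 = 14.53 × 1.405 ≈ 20.41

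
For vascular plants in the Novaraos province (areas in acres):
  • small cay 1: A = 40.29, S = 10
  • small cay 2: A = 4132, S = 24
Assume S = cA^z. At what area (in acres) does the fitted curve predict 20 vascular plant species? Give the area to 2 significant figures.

z = ln(24/10) / ln(4132/40.29) = 0.8755 / 4.6304 = 0.1891
c = 10 / 40.29^0.1891 = 10 / 2.011 = 4.972
A = (20/4.972)^(1/0.1891) ⇒ ln A = ln(4.023)/0.1891 = 7.3622
A = e^7.3622 ≈ 1575 acres

1600 acres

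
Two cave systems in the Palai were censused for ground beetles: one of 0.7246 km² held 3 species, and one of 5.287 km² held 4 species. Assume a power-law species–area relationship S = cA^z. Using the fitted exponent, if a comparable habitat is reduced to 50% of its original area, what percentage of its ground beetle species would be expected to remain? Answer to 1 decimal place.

z = ln(4/3) / ln(5.287/0.7246) = 0.2877 / 1.9874 = 0.1448
S_new/S_old = (A_new/A_old)^z = 0.5^0.1448 = exp(0.1448 × -0.6931) = 0.9045

90.5%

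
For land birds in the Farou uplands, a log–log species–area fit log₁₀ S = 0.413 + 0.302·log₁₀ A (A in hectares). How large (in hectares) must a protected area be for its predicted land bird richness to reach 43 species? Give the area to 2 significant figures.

43 = 2.588 × A^0.302  ⇒  A^0.302 = 43/2.588 = 16.61
ln A = ln(16.61) / 0.302 = 2.8102 / 0.302 = 9.3054
A = e^9.3054 ≈ 10997 hectares

11000 hectares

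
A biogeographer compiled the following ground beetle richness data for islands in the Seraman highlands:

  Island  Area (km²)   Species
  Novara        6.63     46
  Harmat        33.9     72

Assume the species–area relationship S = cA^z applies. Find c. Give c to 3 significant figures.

z = ln(S₂/S₁) / ln(A₂/A₁) = ln(72/46) / ln(33.9/6.63) = 0.4480 / 1.6318 = 0.2746
c = S₁ / A₁^z = 46 / 6.63^0.2746 = 46 / 1.681 = 27.37

27.4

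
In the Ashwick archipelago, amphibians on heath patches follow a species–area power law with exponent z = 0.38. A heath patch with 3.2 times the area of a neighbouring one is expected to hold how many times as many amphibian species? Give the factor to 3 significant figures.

1.56

S₂/S₁ = (A₂/A₁)^z = 3.2^0.38
ln(S₂/S₁) = 0.38 × ln 3.2 = 0.38 × 1.1632 = 0.4420
S₂/S₁ = e^0.4420 ≈ 1.556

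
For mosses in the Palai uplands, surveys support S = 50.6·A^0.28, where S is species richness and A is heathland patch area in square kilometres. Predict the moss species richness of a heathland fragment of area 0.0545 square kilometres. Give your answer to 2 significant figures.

22

S = 50.6 × 0.0545^0.28
ln S = ln 50.6 + 0.28 × ln 0.0545 = 3.9240 + 0.28 × -2.9096 = 3.1093
S = e^3.1093 ≈ 22.4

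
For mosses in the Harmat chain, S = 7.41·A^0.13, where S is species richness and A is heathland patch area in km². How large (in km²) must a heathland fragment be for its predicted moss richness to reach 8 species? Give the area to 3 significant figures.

8 = 7.41 × A^0.13  ⇒  A^0.13 = 8/7.41 = 1.08
ln A = ln(1.08) / 0.13 = 0.0766 / 0.13 = 0.5893
A = e^0.5893 ≈ 1.803 km²

1.80 km²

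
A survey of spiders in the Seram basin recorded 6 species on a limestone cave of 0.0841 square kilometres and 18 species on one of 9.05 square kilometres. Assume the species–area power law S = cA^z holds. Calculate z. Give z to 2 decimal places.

0.23

Taking logs: ln S = ln c + z ln A, so z = (ln S₂ − ln S₁)/(ln A₂ − ln A₁).
z = ln(18/6) / ln(9.05/0.0841) = ln(3) / ln(107.6) = 1.0986 / 4.6785 = 0.2348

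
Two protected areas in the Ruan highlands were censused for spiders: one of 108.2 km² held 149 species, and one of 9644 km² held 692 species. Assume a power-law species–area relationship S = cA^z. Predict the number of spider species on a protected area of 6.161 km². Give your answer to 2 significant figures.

56

z = ln(692/149) / ln(9644/108.2) = 1.5356 / 4.4901 = 0.3420
c = 149 / 108.2^0.3420 = 149 / 4.963 = 30.02
S₃ = 30.02 × 6.161^0.3420 = 30.02 × 1.862 ≈ 55.92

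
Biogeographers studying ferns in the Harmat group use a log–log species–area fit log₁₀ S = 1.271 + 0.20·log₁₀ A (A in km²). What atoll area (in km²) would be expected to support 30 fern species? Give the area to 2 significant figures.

30 = 18.66 × A^0.2  ⇒  A^0.2 = 30/18.66 = 1.607
ln A = ln(1.607) / 0.2 = 0.4746 / 0.2 = 2.3731
A = e^2.3731 ≈ 10.73 km²

11 km²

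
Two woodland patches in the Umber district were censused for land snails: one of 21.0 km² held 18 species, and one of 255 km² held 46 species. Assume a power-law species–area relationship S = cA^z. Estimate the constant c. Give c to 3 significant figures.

5.73

z = ln(S₂/S₁) / ln(A₂/A₁) = ln(46/18) / ln(255/21) = 0.9383 / 2.4967 = 0.3758
c = S₁ / A₁^z = 18 / 21^0.3758 = 18 / 3.14 = 5.733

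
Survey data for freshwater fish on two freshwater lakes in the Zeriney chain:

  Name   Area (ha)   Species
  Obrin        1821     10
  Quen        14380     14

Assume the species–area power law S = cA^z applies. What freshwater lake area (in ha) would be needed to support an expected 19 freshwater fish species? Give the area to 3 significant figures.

z = ln(14/10) / ln(14380/1821) = 0.3365 / 2.0665 = 0.1628
c = 10 / 1821^0.1628 = 10 / 3.395 = 2.945
A = (19/2.945)^(1/0.1628) ⇒ ln A = ln(6.451)/0.1628 = 11.4491
A = e^11.4491 ≈ 93817 ha

93800 ha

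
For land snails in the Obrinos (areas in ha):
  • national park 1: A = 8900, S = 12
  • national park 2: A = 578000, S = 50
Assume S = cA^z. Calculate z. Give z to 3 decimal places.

0.342

Taking logs: ln S = ln c + z ln A, so z = (ln S₂ − ln S₁)/(ln A₂ − ln A₁).
z = ln(50/12) / ln(578000/8900) = ln(4.167) / ln(64.94) = 1.4271 / 4.1735 = 0.3419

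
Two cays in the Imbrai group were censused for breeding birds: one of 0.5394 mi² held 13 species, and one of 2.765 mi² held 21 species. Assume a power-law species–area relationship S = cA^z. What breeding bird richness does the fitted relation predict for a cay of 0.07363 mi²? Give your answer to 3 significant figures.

7.25

z = ln(21/13) / ln(2.765/0.5394) = 0.4796 / 1.6343 = 0.2934
c = 13 / 0.5394^0.2934 = 13 / 0.8343 = 15.58
S₃ = 15.58 × 0.07363^0.2934 = 15.58 × 0.4651 ≈ 7.247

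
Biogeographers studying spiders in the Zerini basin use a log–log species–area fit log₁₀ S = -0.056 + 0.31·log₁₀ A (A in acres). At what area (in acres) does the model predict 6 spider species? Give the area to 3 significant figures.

491 acres

6 = 0.879 × A^0.31  ⇒  A^0.31 = 6/0.879 = 6.826
ln A = ln(6.826) / 0.31 = 1.9207 / 0.31 = 6.1958
A = e^6.1958 ≈ 490.7 acres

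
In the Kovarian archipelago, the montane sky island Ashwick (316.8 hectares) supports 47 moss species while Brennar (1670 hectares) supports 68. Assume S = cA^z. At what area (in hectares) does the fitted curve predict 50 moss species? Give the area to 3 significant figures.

419 hectares

z = ln(68/47) / ln(1670/316.8) = 0.3694 / 1.6623 = 0.2222
c = 47 / 316.8^0.2222 = 47 / 3.595 = 13.07
A = (50/13.07)^(1/0.2222) ⇒ ln A = ln(3.824)/0.2222 = 6.0367
A = e^6.0367 ≈ 418.5 hectares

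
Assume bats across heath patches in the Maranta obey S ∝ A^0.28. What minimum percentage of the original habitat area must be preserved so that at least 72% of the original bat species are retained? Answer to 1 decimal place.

Need (A_new/A_old)^0.28 = 0.72, so A_new/A_old = 0.72^(1/0.28) = 0.72^3.571
ln(A_new/A_old) = ln 0.72 / 0.28 = -0.3285 / 0.28 = -1.1732
A_new/A_old = e^-1.1732 ≈ 0.3094

30.9%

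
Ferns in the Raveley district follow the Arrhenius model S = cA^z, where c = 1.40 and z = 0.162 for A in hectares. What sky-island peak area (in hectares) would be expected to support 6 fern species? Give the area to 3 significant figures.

7970 hectares

6 = 1.4 × A^0.162  ⇒  A^0.162 = 6/1.4 = 4.286
ln A = ln(4.286) / 0.162 = 1.4553 / 0.162 = 8.9833
A = e^8.9833 ≈ 7969 hectares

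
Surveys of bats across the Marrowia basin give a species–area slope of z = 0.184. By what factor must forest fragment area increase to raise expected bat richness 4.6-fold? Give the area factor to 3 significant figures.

4000

(A₂/A₁)^0.184 = 4.6, so A₂/A₁ = 4.6^(1/0.184) = 4.6^5.435
ln(A₂/A₁) = ln 4.6 / 0.184 = 1.5261 / 0.184 = 8.2938
A₂/A₁ = e^8.2938 ≈ 3999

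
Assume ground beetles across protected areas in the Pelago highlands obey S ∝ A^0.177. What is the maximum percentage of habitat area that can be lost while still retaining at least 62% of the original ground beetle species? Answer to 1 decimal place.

93.3%

Need (A_new/A_old)^0.177 = 0.62, so A_new/A_old = 0.62^(1/0.177) = 0.62^5.65
ln(A_new/A_old) = ln 0.62 / 0.177 = -0.4780 / 0.177 = -2.7008
A_new/A_old = e^-2.7008 ≈ 0.06715
Fraction that can be lost = 1 − 0.06715 = 0.9328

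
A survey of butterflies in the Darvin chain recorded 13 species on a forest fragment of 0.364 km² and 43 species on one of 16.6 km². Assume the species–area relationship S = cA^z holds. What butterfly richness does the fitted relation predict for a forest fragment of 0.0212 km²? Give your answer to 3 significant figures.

z = ln(43/13) / ln(16.6/0.364) = 1.1963 / 3.8200 = 0.3132
c = 13 / 0.364^0.3132 = 13 / 0.7287 = 17.84
S₃ = 17.84 × 0.0212^0.3132 = 17.84 × 0.2991 ≈ 5.337

5.34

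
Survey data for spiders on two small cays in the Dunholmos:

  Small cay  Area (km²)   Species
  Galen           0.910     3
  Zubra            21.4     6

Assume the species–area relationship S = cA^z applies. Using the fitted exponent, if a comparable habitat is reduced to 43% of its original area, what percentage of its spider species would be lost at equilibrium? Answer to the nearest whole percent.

17%

z = ln(6/3) / ln(21.4/0.91) = 0.6931 / 3.1577 = 0.2195
S_new/S_old = (A_new/A_old)^z = 0.43^0.2195 = exp(0.2195 × -0.8440) = 0.8309
Fraction lost = 1 − 0.8309 = 0.1691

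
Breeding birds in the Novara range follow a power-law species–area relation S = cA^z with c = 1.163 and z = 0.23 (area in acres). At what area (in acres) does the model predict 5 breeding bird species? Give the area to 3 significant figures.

567 acres

5 = 1.163 × A^0.23  ⇒  A^0.23 = 5/1.163 = 4.299
ln A = ln(4.299) / 0.23 = 1.4584 / 0.23 = 6.3410
A = e^6.3410 ≈ 567.4 acres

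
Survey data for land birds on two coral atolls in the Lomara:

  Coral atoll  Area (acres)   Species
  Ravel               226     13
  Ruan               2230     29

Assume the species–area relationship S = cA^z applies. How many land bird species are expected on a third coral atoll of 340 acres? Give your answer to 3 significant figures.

z = ln(29/13) / ln(2230/226) = 0.8023 / 2.2892 = 0.3505
c = 13 / 226^0.3505 = 13 / 6.685 = 1.945
S₃ = 1.945 × 340^0.3505 = 1.945 × 7.714 ≈ 15

15.0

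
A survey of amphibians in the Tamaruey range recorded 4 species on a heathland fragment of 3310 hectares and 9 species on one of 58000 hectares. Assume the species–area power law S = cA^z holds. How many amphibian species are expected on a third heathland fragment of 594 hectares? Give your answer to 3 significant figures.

z = ln(9/4) / ln(58000/3310) = 0.8109 / 2.8635 = 0.2832
c = 4 / 3310^0.2832 = 4 / 9.927 = 0.403
S₃ = 0.403 × 594^0.2832 = 0.403 × 6.103 ≈ 2.459

2.46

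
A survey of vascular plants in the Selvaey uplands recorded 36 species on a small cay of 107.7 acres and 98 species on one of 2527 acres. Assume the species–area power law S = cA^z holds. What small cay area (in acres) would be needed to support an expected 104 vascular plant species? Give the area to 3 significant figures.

z = ln(98/36) / ln(2527/107.7) = 1.0014 / 3.1554 = 0.3174
c = 36 / 107.7^0.3174 = 36 / 4.415 = 8.153
A = (104/8.153)^(1/0.3174) ⇒ ln A = ln(12.76)/0.3174 = 8.0220
A = e^8.0220 ≈ 3047 acres

3050 acres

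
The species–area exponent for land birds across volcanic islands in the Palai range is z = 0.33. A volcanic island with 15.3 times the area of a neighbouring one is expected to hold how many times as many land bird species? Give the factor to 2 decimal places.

S₂/S₁ = (A₂/A₁)^z = 15.3^0.33
ln(S₂/S₁) = 0.33 × ln 15.3 = 0.33 × 2.7279 = 0.9002
S₂/S₁ = e^0.9002 ≈ 2.46

2.46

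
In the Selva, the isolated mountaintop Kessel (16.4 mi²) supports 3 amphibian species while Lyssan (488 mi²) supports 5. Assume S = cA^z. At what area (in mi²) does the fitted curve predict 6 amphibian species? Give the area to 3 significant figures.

1640 mi²

z = ln(5/3) / ln(488/16.4) = 0.5108 / 3.3930 = 0.1506
c = 3 / 16.4^0.1506 = 3 / 1.524 = 1.969
A = (6/1.969)^(1/0.1506) ⇒ ln A = ln(3.047)/0.1506 = 7.4013
A = e^7.4013 ≈ 1638 mi²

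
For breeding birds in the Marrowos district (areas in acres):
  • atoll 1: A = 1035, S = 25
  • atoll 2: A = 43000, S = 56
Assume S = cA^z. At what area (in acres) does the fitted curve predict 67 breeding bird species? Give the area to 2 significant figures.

98000 acres

z = ln(56/25) / ln(43000/1035) = 0.8065 / 3.7268 = 0.2164
c = 25 / 1035^0.2164 = 25 / 4.492 = 5.566
A = (67/5.566)^(1/0.2164) ⇒ ln A = ln(12.04)/0.2164 = 11.4977
A = e^11.4977 ≈ 98490 acres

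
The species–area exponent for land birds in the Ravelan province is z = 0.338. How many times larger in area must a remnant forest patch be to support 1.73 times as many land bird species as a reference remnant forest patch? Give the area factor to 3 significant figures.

5.06

(A₂/A₁)^0.338 = 1.73, so A₂/A₁ = 1.73^(1/0.338) = 1.73^2.959
ln(A₂/A₁) = ln 1.73 / 0.338 = 0.5481 / 0.338 = 1.6217
A₂/A₁ = e^1.6217 ≈ 5.061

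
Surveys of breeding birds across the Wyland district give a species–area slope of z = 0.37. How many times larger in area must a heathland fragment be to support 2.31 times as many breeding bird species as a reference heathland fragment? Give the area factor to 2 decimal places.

9.61

(A₂/A₁)^0.37 = 2.31, so A₂/A₁ = 2.31^(1/0.37) = 2.31^2.703
ln(A₂/A₁) = ln 2.31 / 0.37 = 0.8372 / 0.37 = 2.2628
A₂/A₁ = e^2.2628 ≈ 9.61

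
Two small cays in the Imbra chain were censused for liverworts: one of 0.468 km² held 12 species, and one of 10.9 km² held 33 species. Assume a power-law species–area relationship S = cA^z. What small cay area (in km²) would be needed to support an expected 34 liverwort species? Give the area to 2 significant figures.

z = ln(33/12) / ln(10.9/0.468) = 1.0116 / 3.1480 = 0.3213
c = 12 / 0.468^0.3213 = 12 / 0.7835 = 15.32
A = (34/15.32)^(1/0.3213) ⇒ ln A = ln(2.22)/0.3213 = 2.4817
A = e^2.4817 ≈ 11.96 km²

12 km²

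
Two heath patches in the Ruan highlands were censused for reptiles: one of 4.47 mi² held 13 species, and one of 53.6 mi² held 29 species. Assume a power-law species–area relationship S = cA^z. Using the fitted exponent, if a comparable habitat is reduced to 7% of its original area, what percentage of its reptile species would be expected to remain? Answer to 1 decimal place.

z = ln(29/13) / ln(53.6/4.47) = 0.8023 / 2.4842 = 0.3230
S_new/S_old = (A_new/A_old)^z = 0.07^0.3230 = exp(0.3230 × -2.6593) = 0.4236

42.4%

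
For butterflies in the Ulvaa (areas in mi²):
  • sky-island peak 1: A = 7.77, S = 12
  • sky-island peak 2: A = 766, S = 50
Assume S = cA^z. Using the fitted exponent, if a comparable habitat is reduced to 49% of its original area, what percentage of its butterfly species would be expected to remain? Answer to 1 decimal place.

80.1%

z = ln(50/12) / ln(766/7.77) = 1.4271 / 4.5909 = 0.3109
S_new/S_old = (A_new/A_old)^z = 0.49^0.3109 = exp(0.3109 × -0.7133) = 0.8011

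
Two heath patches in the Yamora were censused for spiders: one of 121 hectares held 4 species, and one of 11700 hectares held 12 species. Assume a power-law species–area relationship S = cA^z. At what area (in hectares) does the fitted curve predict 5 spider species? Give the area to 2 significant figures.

310 hectares

z = ln(12/4) / ln(11700/121) = 1.0986 / 4.5716 = 0.2403
c = 4 / 121^0.2403 = 4 / 3.166 = 1.263
A = (5/1.263)^(1/0.2403) ⇒ ln A = ln(3.958)/0.2403 = 5.7243
A = e^5.7243 ≈ 306.2 hectares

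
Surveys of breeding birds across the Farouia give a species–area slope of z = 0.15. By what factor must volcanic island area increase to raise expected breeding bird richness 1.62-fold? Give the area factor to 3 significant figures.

(A₂/A₁)^0.15 = 1.62, so A₂/A₁ = 1.62^(1/0.15) = 1.62^6.667
ln(A₂/A₁) = ln 1.62 / 0.15 = 0.4824 / 0.15 = 3.2162
A₂/A₁ = e^3.2162 ≈ 24.93

24.9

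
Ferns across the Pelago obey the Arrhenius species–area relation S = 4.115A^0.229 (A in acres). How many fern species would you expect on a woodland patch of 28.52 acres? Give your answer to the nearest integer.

9 species

S = 4.115 × 28.52^0.229
ln S = ln 4.115 + 0.229 × ln 28.52 = 1.4146 + 0.229 × 3.3506 = 2.1819
S = e^2.1819 ≈ 8.863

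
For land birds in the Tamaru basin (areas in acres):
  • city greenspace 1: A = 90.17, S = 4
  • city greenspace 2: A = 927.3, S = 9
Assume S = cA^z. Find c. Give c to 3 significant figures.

0.835

z = ln(S₂/S₁) / ln(A₂/A₁) = ln(9/4) / ln(927.3/90.17) = 0.8109 / 2.3306 = 0.3480
c = S₁ / A₁^z = 4 / 90.17^0.3480 = 4 / 4.789 = 0.8352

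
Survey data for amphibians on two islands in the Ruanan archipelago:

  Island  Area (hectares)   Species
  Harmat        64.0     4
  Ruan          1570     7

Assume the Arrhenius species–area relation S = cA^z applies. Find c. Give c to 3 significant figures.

z = ln(S₂/S₁) / ln(A₂/A₁) = ln(7/4) / ln(1570/64) = 0.5596 / 3.1999 = 0.1749
c = S₁ / A₁^z = 4 / 64^0.1749 = 4 / 2.07 = 1.933

1.93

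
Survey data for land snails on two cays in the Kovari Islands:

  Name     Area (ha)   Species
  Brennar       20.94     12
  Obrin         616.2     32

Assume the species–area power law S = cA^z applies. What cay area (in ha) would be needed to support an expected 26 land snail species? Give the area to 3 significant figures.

z = ln(32/12) / ln(616.2/20.94) = 0.9808 / 3.3819 = 0.2900
c = 12 / 20.94^0.2900 = 12 / 2.416 = 4.967
A = (26/4.967)^(1/0.2900) ⇒ ln A = ln(5.235)/0.2900 = 5.7076
A = e^5.7076 ≈ 301.2 ha

301 ha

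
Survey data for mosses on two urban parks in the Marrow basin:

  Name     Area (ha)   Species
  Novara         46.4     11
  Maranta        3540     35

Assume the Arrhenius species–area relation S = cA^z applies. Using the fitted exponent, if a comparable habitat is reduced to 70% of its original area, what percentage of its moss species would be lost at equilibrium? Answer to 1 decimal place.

9.1%

z = ln(35/11) / ln(3540/46.4) = 1.1575 / 4.3346 = 0.2670
S_new/S_old = (A_new/A_old)^z = 0.7^0.2670 = exp(0.2670 × -0.3567) = 0.9092
Fraction lost = 1 − 0.9092 = 0.09085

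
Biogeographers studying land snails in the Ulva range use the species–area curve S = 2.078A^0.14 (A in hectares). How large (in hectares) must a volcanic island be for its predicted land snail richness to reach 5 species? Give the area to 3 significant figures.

529 hectares

5 = 2.078 × A^0.14  ⇒  A^0.14 = 5/2.078 = 2.406
ln A = ln(2.406) / 0.14 = 0.8780 / 0.14 = 6.2717
A = e^6.2717 ≈ 529.4 hectares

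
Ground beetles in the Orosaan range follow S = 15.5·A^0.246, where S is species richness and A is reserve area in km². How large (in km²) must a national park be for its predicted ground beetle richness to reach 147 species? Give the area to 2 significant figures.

9400 km²

147 = 15.5 × A^0.246  ⇒  A^0.246 = 147/15.5 = 9.484
ln A = ln(9.484) / 0.246 = 2.2496 / 0.246 = 9.1447
A = e^9.1447 ≈ 9365 km²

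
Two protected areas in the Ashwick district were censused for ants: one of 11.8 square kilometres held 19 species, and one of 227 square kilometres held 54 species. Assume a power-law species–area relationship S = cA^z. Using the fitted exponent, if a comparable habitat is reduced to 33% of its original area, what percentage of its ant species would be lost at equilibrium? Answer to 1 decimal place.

32.4%

z = ln(54/19) / ln(227/11.8) = 1.0445 / 2.9569 = 0.3533
S_new/S_old = (A_new/A_old)^z = 0.33^0.3533 = exp(0.3533 × -1.1087) = 0.6759
Fraction lost = 1 − 0.6759 = 0.3241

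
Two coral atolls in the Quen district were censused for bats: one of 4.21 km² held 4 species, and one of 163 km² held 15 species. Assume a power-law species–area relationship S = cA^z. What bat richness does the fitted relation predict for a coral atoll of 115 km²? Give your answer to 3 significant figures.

13.2

z = ln(15/4) / ln(163/4.21) = 1.3218 / 3.6563 = 0.3615
c = 4 / 4.21^0.3615 = 4 / 1.681 = 2.379
S₃ = 2.379 × 115^0.3615 = 2.379 × 5.558 ≈ 13.22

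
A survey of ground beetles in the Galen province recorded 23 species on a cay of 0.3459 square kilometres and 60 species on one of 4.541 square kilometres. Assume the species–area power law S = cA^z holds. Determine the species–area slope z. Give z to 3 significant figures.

0.372

Taking logs: ln S = ln c + z ln A, so z = (ln S₂ − ln S₁)/(ln A₂ − ln A₁).
z = ln(60/23) / ln(4.541/0.3459) = ln(2.609) / ln(13.13) = 0.9589 / 2.5748 = 0.3724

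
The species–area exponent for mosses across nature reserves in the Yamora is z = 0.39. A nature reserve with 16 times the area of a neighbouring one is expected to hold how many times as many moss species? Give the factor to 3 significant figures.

S₂/S₁ = (A₂/A₁)^z = 16^0.39
ln(S₂/S₁) = 0.39 × ln 16 = 0.39 × 2.7726 = 1.0813
S₂/S₁ = e^1.0813 ≈ 2.949

2.95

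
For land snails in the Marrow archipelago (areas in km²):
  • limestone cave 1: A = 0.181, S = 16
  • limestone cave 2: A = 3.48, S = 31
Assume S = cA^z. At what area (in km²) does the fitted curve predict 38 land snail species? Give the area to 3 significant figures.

8.65 km²

z = ln(31/16) / ln(3.48/0.181) = 0.6614 / 2.9563 = 0.2237
c = 16 / 0.181^0.2237 = 16 / 0.6822 = 23.45
A = (38/23.45)^(1/0.2237) ⇒ ln A = ln(1.62)/0.2237 = 2.1571
A = e^2.1571 ≈ 8.646 km²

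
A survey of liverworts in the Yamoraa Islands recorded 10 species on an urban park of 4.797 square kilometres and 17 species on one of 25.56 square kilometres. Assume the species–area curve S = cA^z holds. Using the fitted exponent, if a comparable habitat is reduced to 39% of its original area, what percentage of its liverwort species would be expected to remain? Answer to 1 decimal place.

74.2%

z = ln(17/10) / ln(25.56/4.797) = 0.5306 / 1.6730 = 0.3172
S_new/S_old = (A_new/A_old)^z = 0.39^0.3172 = exp(0.3172 × -0.9416) = 0.7418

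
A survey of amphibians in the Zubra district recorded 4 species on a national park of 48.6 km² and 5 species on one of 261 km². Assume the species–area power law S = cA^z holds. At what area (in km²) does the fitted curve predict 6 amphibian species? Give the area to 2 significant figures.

z = ln(5/4) / ln(261/48.6) = 0.2231 / 1.6809 = 0.1328
c = 4 / 48.6^0.1328 = 4 / 1.675 = 2.389
A = (6/2.389)^(1/0.1328) ⇒ ln A = ln(2.512)/0.1328 = 6.9379
A = e^6.9379 ≈ 1031 km²

1000 km²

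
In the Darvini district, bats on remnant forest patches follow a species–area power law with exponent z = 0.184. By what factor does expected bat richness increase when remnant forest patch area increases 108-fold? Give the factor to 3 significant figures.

S₂/S₁ = (A₂/A₁)^z = 108^0.184
ln(S₂/S₁) = 0.184 × ln 108 = 0.184 × 4.6821 = 0.8615
S₂/S₁ = e^0.8615 ≈ 2.367

2.37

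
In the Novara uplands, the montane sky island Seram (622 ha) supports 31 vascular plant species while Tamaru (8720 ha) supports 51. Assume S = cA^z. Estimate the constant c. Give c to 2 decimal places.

z = ln(S₂/S₁) / ln(A₂/A₁) = ln(51/31) / ln(8720/622) = 0.4978 / 2.6404 = 0.1885
c = S₁ / A₁^z = 31 / 622^0.1885 = 31 / 3.363 = 9.217

9.22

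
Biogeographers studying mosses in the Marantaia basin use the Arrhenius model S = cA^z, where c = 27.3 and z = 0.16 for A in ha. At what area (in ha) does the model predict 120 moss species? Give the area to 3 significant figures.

120 = 27.3 × A^0.16  ⇒  A^0.16 = 120/27.3 = 4.396
ln A = ln(4.396) / 0.16 = 1.4806 / 0.16 = 9.2538
A = e^9.2538 ≈ 10444 ha

10400 ha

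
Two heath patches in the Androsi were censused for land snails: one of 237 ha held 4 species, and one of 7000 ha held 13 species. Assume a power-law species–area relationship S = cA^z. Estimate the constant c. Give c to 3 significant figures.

z = ln(S₂/S₁) / ln(A₂/A₁) = ln(13/4) / ln(7000/237) = 1.1787 / 3.3856 = 0.3481
c = S₁ / A₁^z = 4 / 237^0.3481 = 4 / 6.71 = 0.5961

0.596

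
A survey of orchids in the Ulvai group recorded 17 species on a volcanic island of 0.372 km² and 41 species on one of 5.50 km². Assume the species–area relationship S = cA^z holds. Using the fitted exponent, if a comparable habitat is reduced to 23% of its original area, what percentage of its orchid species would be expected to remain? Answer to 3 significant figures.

61.9%

z = ln(41/17) / ln(5.5/0.372) = 0.8804 / 2.6936 = 0.3268
S_new/S_old = (A_new/A_old)^z = 0.23^0.3268 = exp(0.3268 × -1.4697) = 0.6186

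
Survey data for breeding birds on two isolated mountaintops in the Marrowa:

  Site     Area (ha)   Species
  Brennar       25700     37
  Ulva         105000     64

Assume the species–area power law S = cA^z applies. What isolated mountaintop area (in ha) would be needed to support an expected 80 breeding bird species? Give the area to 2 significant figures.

z = ln(64/37) / ln(105000/25700) = 0.5480 / 1.4075 = 0.3893
c = 37 / 25700^0.3893 = 37 / 52.11 = 0.7101
A = (80/0.7101)^(1/0.3893) ⇒ ln A = ln(112.7)/0.3893 = 12.1349
A = e^12.1349 ≈ 186254 ha

190000 ha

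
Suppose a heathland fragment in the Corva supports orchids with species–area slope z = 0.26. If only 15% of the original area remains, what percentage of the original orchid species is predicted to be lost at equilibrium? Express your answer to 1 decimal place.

38.9%

S_new/S_old = (A_new/A_old)^z = 0.15^0.26
= exp(0.26 × ln 0.15) = exp(0.26 × -1.8971) = exp(-0.4933) ≈ 0.6106
Fraction lost = 1 − 0.6106 = 0.3894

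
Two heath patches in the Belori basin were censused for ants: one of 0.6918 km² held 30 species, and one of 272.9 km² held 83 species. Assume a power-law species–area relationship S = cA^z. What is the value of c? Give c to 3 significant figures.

z = ln(S₂/S₁) / ln(A₂/A₁) = ln(83/30) / ln(272.9/0.6918) = 1.0176 / 5.9776 = 0.1702
c = S₁ / A₁^z = 30 / 0.6918^0.1702 = 30 / 0.9392 = 31.94

31.9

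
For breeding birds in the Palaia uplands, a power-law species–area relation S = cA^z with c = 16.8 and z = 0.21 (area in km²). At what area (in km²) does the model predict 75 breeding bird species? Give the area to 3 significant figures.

75 = 16.8 × A^0.21  ⇒  A^0.21 = 75/16.8 = 4.464
ln A = ln(4.464) / 0.21 = 1.4961 / 0.21 = 7.1243
A = e^7.1243 ≈ 1242 km²

1240 km²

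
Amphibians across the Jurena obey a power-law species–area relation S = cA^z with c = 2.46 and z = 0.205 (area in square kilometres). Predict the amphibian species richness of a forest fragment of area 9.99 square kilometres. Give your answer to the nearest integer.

S = 2.46 × 9.99^0.205
ln S = ln 2.46 + 0.205 × ln 9.99 = 0.9002 + 0.205 × 2.3016 = 1.3720
S = e^1.3720 ≈ 3.943

4 species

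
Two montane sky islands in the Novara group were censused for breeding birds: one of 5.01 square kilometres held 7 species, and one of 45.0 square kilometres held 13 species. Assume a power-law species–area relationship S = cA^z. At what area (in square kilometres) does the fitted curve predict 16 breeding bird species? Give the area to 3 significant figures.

94.0 square kilometres

z = ln(13/7) / ln(45/5.01) = 0.6190 / 2.1952 = 0.2820
c = 7 / 5.01^0.2820 = 7 / 1.575 = 4.444
A = (16/4.444)^(1/0.2820) ⇒ ln A = ln(3.601)/0.2820 = 4.5430
A = e^4.5430 ≈ 93.97 square kilometres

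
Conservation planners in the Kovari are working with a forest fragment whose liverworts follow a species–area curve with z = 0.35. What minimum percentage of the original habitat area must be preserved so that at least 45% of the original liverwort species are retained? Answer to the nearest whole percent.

Need (A_new/A_old)^0.35 = 0.45, so A_new/A_old = 0.45^(1/0.35) = 0.45^2.857
ln(A_new/A_old) = ln 0.45 / 0.35 = -0.7985 / 0.35 = -2.2815
A_new/A_old = e^-2.2815 ≈ 0.1021

10%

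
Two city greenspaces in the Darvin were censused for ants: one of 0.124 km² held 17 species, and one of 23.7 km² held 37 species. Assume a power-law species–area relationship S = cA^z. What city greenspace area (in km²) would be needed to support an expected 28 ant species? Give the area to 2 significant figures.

z = ln(37/17) / ln(23.7/0.124) = 0.7777 / 5.2529 = 0.1481
c = 17 / 0.124^0.1481 = 17 / 0.7341 = 23.16
A = (28/23.16)^(1/0.1481) ⇒ ln A = ln(1.209)/0.1481 = 1.2829
A = e^1.2829 ≈ 3.607 km²

3.6 km²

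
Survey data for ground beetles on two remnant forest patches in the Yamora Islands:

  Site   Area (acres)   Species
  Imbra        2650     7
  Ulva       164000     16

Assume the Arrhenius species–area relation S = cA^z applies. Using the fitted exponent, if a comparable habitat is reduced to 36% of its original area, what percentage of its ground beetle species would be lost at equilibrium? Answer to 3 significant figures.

18.5%

z = ln(16/7) / ln(164000/2650) = 0.8267 / 4.1253 = 0.2004
S_new/S_old = (A_new/A_old)^z = 0.36^0.2004 = exp(0.2004 × -1.0217) = 0.8149
Fraction lost = 1 − 0.8149 = 0.1851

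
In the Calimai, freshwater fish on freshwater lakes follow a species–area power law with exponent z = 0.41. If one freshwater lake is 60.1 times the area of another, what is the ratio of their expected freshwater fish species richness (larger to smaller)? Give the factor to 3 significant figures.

5.36

S₂/S₁ = (A₂/A₁)^z = 60.1^0.41
ln(S₂/S₁) = 0.41 × ln 60.1 = 0.41 × 4.0960 = 1.6794
S₂/S₁ = e^1.6794 ≈ 5.362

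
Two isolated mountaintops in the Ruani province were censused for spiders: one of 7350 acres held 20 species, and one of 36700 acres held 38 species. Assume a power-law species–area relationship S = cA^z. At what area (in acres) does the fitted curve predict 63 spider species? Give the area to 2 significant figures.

z = ln(38/20) / ln(36700/7350) = 0.6419 / 1.6081 = 0.3991
c = 20 / 7350^0.3991 = 20 / 34.93 = 0.5726
A = (63/0.5726)^(1/0.3991) ⇒ ln A = ln(110)/0.3991 = 11.7771
A = e^11.7771 ≈ 130237 acres

130000 acres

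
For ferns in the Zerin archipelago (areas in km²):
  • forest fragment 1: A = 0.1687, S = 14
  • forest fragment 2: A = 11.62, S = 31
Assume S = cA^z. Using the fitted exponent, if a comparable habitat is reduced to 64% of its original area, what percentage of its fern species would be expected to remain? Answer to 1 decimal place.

z = ln(31/14) / ln(11.62/0.1687) = 0.7949 / 4.2324 = 0.1878
S_new/S_old = (A_new/A_old)^z = 0.64^0.1878 = exp(0.1878 × -0.4463) = 0.9196

92.0%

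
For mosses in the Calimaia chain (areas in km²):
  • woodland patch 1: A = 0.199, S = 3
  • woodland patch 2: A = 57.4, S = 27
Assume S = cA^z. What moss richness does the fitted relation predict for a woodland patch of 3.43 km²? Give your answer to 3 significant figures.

9.05

z = ln(27/3) / ln(57.4/0.199) = 2.1972 / 5.6645 = 0.3879
c = 3 / 0.199^0.3879 = 3 / 0.5346 = 5.612
S₃ = 5.612 × 3.43^0.3879 = 5.612 × 1.613 ≈ 9.052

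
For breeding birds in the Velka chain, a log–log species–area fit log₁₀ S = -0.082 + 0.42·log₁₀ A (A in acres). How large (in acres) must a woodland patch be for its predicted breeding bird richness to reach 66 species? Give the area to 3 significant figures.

66 = 0.8279 × A^0.42  ⇒  A^0.42 = 66/0.8279 = 79.72
ln A = ln(79.72) / 0.42 = 4.3785 / 0.42 = 10.4249
A = e^10.4249 ≈ 33689 acres

33700 acres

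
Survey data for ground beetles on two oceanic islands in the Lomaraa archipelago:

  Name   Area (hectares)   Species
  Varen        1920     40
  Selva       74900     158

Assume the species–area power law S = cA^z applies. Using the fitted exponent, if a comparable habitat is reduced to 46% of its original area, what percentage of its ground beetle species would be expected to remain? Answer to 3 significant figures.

z = ln(158/40) / ln(74900/1920) = 1.3737 / 3.6638 = 0.3749
S_new/S_old = (A_new/A_old)^z = 0.46^0.3749 = exp(0.3749 × -0.7765) = 0.7474

74.7%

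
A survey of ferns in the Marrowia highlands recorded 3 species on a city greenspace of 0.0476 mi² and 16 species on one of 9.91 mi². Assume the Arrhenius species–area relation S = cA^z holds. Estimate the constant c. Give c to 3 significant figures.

z = ln(S₂/S₁) / ln(A₂/A₁) = ln(16/3) / ln(9.91/0.0476) = 1.6740 / 5.3385 = 0.3136
c = S₁ / A₁^z = 3 / 0.0476^0.3136 = 3 / 0.3849 = 7.794

7.79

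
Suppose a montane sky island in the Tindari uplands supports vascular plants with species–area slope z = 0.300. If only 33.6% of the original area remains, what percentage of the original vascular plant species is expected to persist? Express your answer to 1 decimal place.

72.1%

S_new/S_old = (A_new/A_old)^z = 0.336^0.3
= exp(0.3 × ln 0.336) = exp(0.3 × -1.0906) = exp(-0.3272) ≈ 0.7209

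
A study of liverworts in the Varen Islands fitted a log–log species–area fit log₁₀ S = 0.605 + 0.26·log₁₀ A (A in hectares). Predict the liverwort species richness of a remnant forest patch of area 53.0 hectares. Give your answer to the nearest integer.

S = 4.027 × 53^0.26
ln S = ln 4.027 + 0.26 × ln 53 = 1.3931 + 0.26 × 3.9703 = 2.4253
S = e^2.4253 ≈ 11.31

11 species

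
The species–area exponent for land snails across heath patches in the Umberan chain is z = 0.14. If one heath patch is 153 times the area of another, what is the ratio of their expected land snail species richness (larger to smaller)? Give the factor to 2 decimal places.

2.02

S₂/S₁ = (A₂/A₁)^z = 153^0.14
ln(S₂/S₁) = 0.14 × ln 153 = 0.14 × 5.0304 = 0.7043
S₂/S₁ = e^0.7043 ≈ 2.022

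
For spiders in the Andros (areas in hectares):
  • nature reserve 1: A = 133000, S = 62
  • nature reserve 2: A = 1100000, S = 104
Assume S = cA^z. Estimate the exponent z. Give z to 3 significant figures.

Taking logs: ln S = ln c + z ln A, so z = (ln S₂ − ln S₁)/(ln A₂ − ln A₁).
z = ln(104/62) / ln(1100000/133000) = ln(1.677) / ln(8.271) = 0.5173 / 2.1127 = 0.2448

0.245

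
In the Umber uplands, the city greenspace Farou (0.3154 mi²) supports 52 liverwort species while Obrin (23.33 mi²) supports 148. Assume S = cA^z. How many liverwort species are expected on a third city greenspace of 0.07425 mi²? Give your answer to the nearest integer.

37

z = ln(148/52) / ln(23.33/0.3154) = 1.0460 / 4.3037 = 0.2430
c = 52 / 0.3154^0.2430 = 52 / 0.7554 = 68.83
S₃ = 68.83 × 0.07425^0.2430 = 68.83 × 0.5315 ≈ 36.59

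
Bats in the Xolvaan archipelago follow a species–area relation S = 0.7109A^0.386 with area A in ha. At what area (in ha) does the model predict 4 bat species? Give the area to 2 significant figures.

88 ha

4 = 0.7109 × A^0.386  ⇒  A^0.386 = 4/0.7109 = 5.627
ln A = ln(5.627) / 0.386 = 1.7275 / 0.386 = 4.4754
A = e^4.4754 ≈ 87.83 ha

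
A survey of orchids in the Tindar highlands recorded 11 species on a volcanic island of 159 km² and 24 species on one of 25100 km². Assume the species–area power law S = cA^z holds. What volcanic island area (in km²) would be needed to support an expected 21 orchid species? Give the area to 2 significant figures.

z = ln(24/11) / ln(25100/159) = 0.7802 / 5.0617 = 0.1541
c = 11 / 159^0.1541 = 11 / 2.184 = 5.036
A = (21/5.036)^(1/0.1541) ⇒ ln A = ln(4.17)/0.1541 = 9.2643
A = e^9.2643 ≈ 10554 km²

11000 km²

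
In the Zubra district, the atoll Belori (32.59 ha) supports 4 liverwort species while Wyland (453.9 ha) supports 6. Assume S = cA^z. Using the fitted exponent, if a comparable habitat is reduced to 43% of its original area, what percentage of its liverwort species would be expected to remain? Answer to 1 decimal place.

87.8%

z = ln(6/4) / ln(453.9/32.59) = 0.4055 / 2.6339 = 0.1539
S_new/S_old = (A_new/A_old)^z = 0.43^0.1539 = exp(0.1539 × -0.8440) = 0.8782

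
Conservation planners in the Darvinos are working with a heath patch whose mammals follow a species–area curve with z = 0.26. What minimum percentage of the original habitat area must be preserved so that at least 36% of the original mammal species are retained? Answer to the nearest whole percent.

2%

Need (A_new/A_old)^0.26 = 0.36, so A_new/A_old = 0.36^(1/0.26) = 0.36^3.846
ln(A_new/A_old) = ln 0.36 / 0.26 = -1.0217 / 0.26 = -3.9294
A_new/A_old = e^-3.9294 ≈ 0.01965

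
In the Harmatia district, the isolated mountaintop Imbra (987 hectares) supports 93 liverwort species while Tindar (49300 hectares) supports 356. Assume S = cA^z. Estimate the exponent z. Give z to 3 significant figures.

0.343

Taking logs: ln S = ln c + z ln A, so z = (ln S₂ − ln S₁)/(ln A₂ − ln A₁).
z = ln(356/93) / ln(49300/987) = ln(3.828) / ln(49.95) = 1.3423 / 3.9110 = 0.3432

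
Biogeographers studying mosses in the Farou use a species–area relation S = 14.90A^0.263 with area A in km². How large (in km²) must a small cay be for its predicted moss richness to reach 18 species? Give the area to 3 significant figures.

2.05 km²

18 = 14.9 × A^0.263  ⇒  A^0.263 = 18/14.9 = 1.208
ln A = ln(1.208) / 0.263 = 0.1890 / 0.263 = 0.7187
A = e^0.7187 ≈ 2.052 km²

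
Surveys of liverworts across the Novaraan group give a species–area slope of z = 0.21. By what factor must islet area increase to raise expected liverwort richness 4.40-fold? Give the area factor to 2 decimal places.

(A₂/A₁)^0.21 = 4.4, so A₂/A₁ = 4.4^(1/0.21) = 4.4^4.762
ln(A₂/A₁) = ln 4.4 / 0.21 = 1.4816 / 0.21 = 7.0553
A₂/A₁ = e^7.0553 ≈ 1159

1158.94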